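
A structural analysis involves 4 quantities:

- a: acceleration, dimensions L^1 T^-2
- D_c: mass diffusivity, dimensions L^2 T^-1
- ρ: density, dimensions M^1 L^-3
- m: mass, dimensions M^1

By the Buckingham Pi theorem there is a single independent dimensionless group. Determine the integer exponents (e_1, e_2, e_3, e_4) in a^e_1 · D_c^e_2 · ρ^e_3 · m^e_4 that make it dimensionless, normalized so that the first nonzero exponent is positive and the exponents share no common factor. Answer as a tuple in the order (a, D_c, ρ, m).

(1, -2, -1, 1)

M: e_1·(0) + e_2·(0) + e_3·(1) + e_4·(1) = 0
L: e_1·(1) + e_2·(2) + e_3·(-3) + e_4·(0) = 0
T: e_1·(-2) + e_2·(-1) + e_3·(0) + e_4·(0) = 0
Solving this homogeneous linear system for the smallest-integer solution (first nonzero entry positive) gives (1, -2, -1, 1).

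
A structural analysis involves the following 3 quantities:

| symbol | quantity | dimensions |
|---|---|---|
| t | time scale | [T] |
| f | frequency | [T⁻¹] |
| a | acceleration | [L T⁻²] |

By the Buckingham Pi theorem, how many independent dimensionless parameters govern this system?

There are 3 variables and 2 base dimensions (L, T).
The dimension matrix has rank 2.
Independent dimensionless groups: 3 − 2 = 1.

1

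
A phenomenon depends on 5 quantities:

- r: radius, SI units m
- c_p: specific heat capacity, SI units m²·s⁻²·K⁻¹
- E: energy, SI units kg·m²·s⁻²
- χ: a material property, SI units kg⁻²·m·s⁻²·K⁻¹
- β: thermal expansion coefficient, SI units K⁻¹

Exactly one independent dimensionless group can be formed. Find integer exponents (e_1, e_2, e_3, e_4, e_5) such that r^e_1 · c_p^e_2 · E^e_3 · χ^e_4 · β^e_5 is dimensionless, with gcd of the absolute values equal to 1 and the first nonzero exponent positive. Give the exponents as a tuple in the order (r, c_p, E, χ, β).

(1, -3, 2, 1, 2)

M: e_1·(0) + e_2·(0) + e_3·(1) + e_4·(-2) + e_5·(0) = 0
L: e_1·(1) + e_2·(2) + e_3·(2) + e_4·(1) + e_5·(0) = 0
T: e_1·(0) + e_2·(-2) + e_3·(-2) + e_4·(-2) + e_5·(0) = 0
Θ: e_1·(0) + e_2·(-1) + e_3·(0) + e_4·(-1) + e_5·(-1) = 0
Solving this homogeneous linear system for the smallest-integer solution (first nonzero entry positive) gives (1, -3, 2, 1, 2).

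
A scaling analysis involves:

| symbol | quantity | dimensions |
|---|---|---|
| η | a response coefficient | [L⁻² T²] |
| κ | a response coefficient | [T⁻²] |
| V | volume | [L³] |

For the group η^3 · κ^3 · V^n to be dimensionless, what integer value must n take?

Balance the L exponent: (3)·n from V, plus 3·(-2) + 3·(0) = -6 from the rest, must sum to zero.
3n − 6 = 0, so n = 2.

2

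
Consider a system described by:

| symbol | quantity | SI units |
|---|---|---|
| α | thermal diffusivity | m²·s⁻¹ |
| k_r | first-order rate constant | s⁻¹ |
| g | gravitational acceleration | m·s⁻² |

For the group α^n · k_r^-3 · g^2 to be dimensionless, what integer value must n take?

-1

Balance the L exponent: (2)·n from α, plus −3·(0) + 2·(1) = 2 from the rest, must sum to zero.
2n + 2 = 0, so n = -1.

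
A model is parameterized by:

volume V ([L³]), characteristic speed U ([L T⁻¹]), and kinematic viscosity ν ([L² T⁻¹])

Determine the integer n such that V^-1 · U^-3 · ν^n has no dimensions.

3

Balance the L exponent: (2)·n from ν, plus −(3) − 3·(1) = -6 from the rest, must sum to zero.
2n − 6 = 0, so n = 3.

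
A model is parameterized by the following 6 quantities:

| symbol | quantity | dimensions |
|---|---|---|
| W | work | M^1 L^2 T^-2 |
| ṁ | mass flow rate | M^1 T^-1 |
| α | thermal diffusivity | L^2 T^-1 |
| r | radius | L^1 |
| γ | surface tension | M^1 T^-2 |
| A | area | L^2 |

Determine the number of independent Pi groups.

There are 6 variables and 3 base dimensions (M, L, T).
The dimension matrix has rank 3.
Independent dimensionless groups: 6 − 3 = 3.

3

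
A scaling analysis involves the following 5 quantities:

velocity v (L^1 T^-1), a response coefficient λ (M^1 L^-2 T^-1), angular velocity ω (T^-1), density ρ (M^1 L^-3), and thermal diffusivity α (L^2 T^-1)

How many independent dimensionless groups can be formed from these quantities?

2

There are 5 variables and 3 base dimensions (M, L, T).
The dimension matrix has rank 3.
Independent dimensionless groups: 5 − 3 = 2.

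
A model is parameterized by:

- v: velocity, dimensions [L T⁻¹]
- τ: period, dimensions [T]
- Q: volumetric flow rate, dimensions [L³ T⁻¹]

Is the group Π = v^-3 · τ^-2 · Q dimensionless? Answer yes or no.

Sum the exponent of each base dimension across the product:
  M: −3·[v]_M − 2·[τ]_M + [Q]_M = −3·(0) − 2·(0) + (0) = 0
  L: −3·[v]_L − 2·[τ]_L + [Q]_L = −3·(1) − 2·(0) + (3) = 0
  T: −3·[v]_T − 2·[τ]_T + [Q]_T = −3·(-1) − 2·(1) + (-1) = 0
All base exponents vanish — dimensionless.

yes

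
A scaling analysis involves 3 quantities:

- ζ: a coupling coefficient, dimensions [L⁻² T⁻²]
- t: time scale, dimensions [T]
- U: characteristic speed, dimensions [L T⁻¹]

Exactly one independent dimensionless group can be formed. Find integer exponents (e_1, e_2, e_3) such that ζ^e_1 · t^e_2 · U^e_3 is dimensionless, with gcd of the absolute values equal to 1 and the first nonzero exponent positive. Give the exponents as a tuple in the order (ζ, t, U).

(1, 4, 2)

L: e_1·(-2) + e_2·(0) + e_3·(1) = 0
T: e_1·(-2) + e_2·(1) + e_3·(-1) = 0
Solving this homogeneous linear system for the smallest-integer solution (first nonzero entry positive) gives (1, 4, 2).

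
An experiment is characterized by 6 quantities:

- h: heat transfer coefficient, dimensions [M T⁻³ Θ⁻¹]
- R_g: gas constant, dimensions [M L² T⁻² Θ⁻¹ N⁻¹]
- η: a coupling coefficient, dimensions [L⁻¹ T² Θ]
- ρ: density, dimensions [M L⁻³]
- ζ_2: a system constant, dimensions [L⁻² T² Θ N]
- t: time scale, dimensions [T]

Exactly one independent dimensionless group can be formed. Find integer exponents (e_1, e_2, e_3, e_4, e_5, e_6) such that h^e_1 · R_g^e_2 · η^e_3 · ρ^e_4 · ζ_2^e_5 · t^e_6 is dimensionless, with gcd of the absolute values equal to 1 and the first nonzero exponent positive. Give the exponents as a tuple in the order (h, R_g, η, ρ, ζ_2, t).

(3, -2, 3, -1, -2, 3)

M: e_1·(1) + e_2·(1) + e_3·(0) + e_4·(1) + e_5·(0) + e_6·(0) = 0
L: e_1·(0) + e_2·(2) + e_3·(-1) + e_4·(-3) + e_5·(-2) + e_6·(0) = 0
T: e_1·(-3) + e_2·(-2) + e_3·(2) + e_4·(0) + e_5·(2) + e_6·(1) = 0
Θ: e_1·(-1) + e_2·(-1) + e_3·(1) + e_4·(0) + e_5·(1) + e_6·(0) = 0
N: e_1·(0) + e_2·(-1) + e_3·(0) + e_4·(0) + e_5·(1) + e_6·(0) = 0
Solving this homogeneous linear system for the smallest-integer solution (first nonzero entry positive) gives (3, -2, 3, -1, -2, 3).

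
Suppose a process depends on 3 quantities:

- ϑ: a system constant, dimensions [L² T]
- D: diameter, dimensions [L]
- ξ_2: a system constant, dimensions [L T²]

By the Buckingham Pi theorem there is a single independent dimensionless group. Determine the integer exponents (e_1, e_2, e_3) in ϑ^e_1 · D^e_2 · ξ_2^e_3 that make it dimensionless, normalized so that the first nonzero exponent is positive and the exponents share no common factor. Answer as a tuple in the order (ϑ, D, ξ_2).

(2, -3, -1)

L: e_1·(2) + e_2·(1) + e_3·(1) = 0
T: e_1·(1) + e_2·(0) + e_3·(2) = 0
Solving this homogeneous linear system for the smallest-integer solution (first nonzero entry positive) gives (2, -3, -1).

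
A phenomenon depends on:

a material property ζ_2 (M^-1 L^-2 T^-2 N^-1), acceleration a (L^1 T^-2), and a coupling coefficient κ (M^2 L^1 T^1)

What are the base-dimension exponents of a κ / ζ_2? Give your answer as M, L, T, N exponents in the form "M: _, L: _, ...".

M: 3, L: 4, T: 1, N: 1

Collect each base-dimension exponent across the product:
  M: −(-1) + (0) + (2) = 3
  L: −(-2) + (1) + (1) = 4
  T: −(-2) + (-2) + (1) = 1
  N: −(-1) + (0) + (0) = 1
So the dimensions are [M³ L⁴ T N].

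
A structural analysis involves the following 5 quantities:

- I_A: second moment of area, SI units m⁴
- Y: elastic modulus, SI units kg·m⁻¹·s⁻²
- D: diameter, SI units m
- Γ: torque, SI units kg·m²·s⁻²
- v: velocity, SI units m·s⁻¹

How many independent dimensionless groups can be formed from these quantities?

2

There are 5 variables and 3 base dimensions (M, L, T).
The dimension matrix has rank 3.
Independent dimensionless groups: 5 − 3 = 2.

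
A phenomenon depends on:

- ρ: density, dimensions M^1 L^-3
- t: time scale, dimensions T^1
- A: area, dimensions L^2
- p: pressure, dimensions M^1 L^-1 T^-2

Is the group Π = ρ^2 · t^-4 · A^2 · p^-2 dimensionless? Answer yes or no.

Sum the exponent of each base dimension across the product:
  M: 2·[ρ]_M − 4·[t]_M + 2·[A]_M − 2·[p]_M = 2·(1) − 4·(0) + 2·(0) − 2·(1) = 0
  L: 2·[ρ]_L − 4·[t]_L + 2·[A]_L − 2·[p]_L = 2·(-3) − 4·(0) + 2·(2) − 2·(-1) = 0
  T: 2·[ρ]_T − 4·[t]_T + 2·[A]_T − 2·[p]_T = 2·(0) − 4·(1) + 2·(0) − 2·(-2) = 0
  Θ: 2·[ρ]_Θ − 4·[t]_Θ + 2·[A]_Θ − 2·[p]_Θ = 2·(0) − 4·(0) + 2·(0) − 2·(0) = 0
All base exponents vanish — dimensionless.

yes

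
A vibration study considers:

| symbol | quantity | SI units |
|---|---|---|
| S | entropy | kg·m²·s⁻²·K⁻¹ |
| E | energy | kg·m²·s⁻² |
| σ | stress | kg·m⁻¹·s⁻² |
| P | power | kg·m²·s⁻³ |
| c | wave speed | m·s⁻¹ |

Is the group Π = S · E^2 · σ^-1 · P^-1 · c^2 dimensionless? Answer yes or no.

Sum the exponent of each base dimension across the product:
  M: [S]_M + 2·[E]_M − [σ]_M − [P]_M + 2·[c]_M = (1) + 2·(1) − (1) − (1) + 2·(0) = 1
  L: [S]_L + 2·[E]_L − [σ]_L − [P]_L + 2·[c]_L = (2) + 2·(2) − (-1) − (2) + 2·(1) = 7
  T: [S]_T + 2·[E]_T − [σ]_T − [P]_T + 2·[c]_T = (-2) + 2·(-2) − (-2) − (-3) + 2·(-1) = -3
  Θ: [S]_Θ + 2·[E]_Θ − [σ]_Θ − [P]_Θ + 2·[c]_Θ = (-1) + 2·(0) − (0) − (0) + 2·(0) = -1
Net dimensions [M L⁷ T⁻³ Θ⁻¹] ≠ [1] — not dimensionless.

no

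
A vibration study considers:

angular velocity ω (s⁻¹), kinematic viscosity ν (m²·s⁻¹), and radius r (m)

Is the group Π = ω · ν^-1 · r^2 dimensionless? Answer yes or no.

Sum the exponent of each base dimension across the product:
  M: [ω]_M − [ν]_M + 2·[r]_M = (0) − (0) + 2·(0) = 0
  L: [ω]_L − [ν]_L + 2·[r]_L = (0) − (2) + 2·(1) = 0
  T: [ω]_T − [ν]_T + 2·[r]_T = (-1) − (-1) + 2·(0) = 0
All base exponents vanish — dimensionless.

yes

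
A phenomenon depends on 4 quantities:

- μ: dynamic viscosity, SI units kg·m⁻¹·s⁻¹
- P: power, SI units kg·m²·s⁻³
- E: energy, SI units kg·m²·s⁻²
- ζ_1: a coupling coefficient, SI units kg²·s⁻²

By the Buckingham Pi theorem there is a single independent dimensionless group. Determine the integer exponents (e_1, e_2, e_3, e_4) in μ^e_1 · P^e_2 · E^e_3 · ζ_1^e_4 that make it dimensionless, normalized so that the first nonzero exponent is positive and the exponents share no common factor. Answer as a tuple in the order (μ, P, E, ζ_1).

(4, -2, 4, -3)

M: e_1·(1) + e_2·(1) + e_3·(1) + e_4·(2) = 0
L: e_1·(-1) + e_2·(2) + e_3·(2) + e_4·(0) = 0
T: e_1·(-1) + e_2·(-3) + e_3·(-2) + e_4·(-2) = 0
Solving this homogeneous linear system for the smallest-integer solution (first nonzero entry positive) gives (4, -2, 4, -3).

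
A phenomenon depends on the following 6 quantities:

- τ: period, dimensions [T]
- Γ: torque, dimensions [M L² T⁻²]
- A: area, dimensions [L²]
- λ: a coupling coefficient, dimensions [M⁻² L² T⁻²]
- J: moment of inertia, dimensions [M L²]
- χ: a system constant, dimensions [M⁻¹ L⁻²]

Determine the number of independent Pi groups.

3

There are 6 variables and 3 base dimensions (M, L, T).
The dimension matrix has rank 3.
Independent dimensionless groups: 6 − 3 = 3.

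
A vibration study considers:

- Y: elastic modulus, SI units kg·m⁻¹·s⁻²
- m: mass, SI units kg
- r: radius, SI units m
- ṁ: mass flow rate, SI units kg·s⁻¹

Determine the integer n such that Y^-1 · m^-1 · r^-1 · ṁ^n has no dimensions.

Balance the M exponent: (1)·n from ṁ, plus −(1) − (1) − (0) = -2 from the rest, must sum to zero.
n − 2 = 0, so n = 2.

2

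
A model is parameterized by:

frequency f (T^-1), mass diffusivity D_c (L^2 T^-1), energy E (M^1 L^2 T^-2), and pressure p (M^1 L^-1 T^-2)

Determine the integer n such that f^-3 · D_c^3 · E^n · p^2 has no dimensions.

Balance the M exponent: (1)·n from E, plus −3·(0) + 3·(0) + 2·(1) = 2 from the rest, must sum to zero.
n + 2 = 0, so n = -2.

-2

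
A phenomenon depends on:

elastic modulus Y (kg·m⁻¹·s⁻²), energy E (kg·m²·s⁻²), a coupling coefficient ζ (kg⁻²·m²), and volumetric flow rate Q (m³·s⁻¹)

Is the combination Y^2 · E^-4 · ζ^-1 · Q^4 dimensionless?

Sum the exponent of each base dimension across the product:
  M: 2·[Y]_M − 4·[E]_M − [ζ]_M + 4·[Q]_M = 2·(1) − 4·(1) − (-2) + 4·(0) = 0
  L: 2·[Y]_L − 4·[E]_L − [ζ]_L + 4·[Q]_L = 2·(-1) − 4·(2) − (2) + 4·(3) = 0
  T: 2·[Y]_T − 4·[E]_T − [ζ]_T + 4·[Q]_T = 2·(-2) − 4·(-2) − (0) + 4·(-1) = 0
All base exponents vanish — dimensionless.

yes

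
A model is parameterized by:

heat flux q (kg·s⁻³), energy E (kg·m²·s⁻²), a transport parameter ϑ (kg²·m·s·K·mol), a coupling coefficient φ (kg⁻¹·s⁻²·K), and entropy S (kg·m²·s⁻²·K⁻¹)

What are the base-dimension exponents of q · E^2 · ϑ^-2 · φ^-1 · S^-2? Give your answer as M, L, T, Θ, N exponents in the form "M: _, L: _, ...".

Collect each base-dimension exponent across the product:
  M: (1) + 2·(1) − 2·(2) − (-1) − 2·(1) = -2
  L: (0) + 2·(2) − 2·(1) − (0) − 2·(2) = -2
  T: (-3) + 2·(-2) − 2·(1) − (-2) − 2·(-2) = -3
  Θ: (0) + 2·(0) − 2·(1) − (1) − 2·(-1) = -1
  N: (0) + 2·(0) − 2·(1) − (0) − 2·(0) = -2
So the dimensions are [M⁻² L⁻² T⁻³ Θ⁻¹ N⁻²].

M: -2, L: -2, T: -3, Θ: -1, N: -2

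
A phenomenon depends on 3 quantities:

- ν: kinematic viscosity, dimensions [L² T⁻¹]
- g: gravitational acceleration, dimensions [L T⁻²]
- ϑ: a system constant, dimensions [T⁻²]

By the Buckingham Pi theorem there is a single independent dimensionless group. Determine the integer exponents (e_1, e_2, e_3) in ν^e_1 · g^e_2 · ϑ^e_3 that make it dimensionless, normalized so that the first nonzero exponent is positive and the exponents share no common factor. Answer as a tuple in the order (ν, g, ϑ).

(2, -4, 3)

L: e_1·(2) + e_2·(1) + e_3·(0) = 0
T: e_1·(-1) + e_2·(-2) + e_3·(-2) = 0
Solving this homogeneous linear system for the smallest-integer solution (first nonzero entry positive) gives (2, -4, 3).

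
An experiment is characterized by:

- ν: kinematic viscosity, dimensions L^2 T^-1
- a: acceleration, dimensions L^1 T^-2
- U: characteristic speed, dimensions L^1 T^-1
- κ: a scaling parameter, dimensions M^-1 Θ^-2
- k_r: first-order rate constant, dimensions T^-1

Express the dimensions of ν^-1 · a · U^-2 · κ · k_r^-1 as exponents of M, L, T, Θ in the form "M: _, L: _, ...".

M: -1, L: -3, T: 2, Θ: -2

Collect each base-dimension exponent across the product:
  M: −(0) + (0) − 2·(0) + (-1) − (0) = -1
  L: −(2) + (1) − 2·(1) + (0) − (0) = -3
  T: −(-1) + (-2) − 2·(-1) + (0) − (-1) = 2
  Θ: −(0) + (0) − 2·(0) + (-2) − (0) = -2
So the dimensions are [M⁻¹ L⁻³ T² Θ⁻²].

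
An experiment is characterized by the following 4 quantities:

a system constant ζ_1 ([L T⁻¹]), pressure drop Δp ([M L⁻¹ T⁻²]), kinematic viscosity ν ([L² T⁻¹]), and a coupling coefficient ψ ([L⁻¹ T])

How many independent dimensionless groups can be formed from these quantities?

1

There are 4 variables and 3 base dimensions (M, L, T).
The dimension matrix has rank 3.
Independent dimensionless groups: 4 − 3 = 1.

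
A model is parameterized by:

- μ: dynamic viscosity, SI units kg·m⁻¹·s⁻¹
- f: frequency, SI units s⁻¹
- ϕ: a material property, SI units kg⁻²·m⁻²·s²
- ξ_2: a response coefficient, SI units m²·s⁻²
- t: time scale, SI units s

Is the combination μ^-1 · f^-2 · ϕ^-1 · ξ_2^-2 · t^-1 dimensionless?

Sum the exponent of each base dimension across the product:
  M: −[μ]_M − 2·[f]_M − [ϕ]_M − 2·[ξ_2]_M − [t]_M = −(1) − 2·(0) − (-2) − 2·(0) − (0) = 1
  L: −[μ]_L − 2·[f]_L − [ϕ]_L − 2·[ξ_2]_L − [t]_L = −(-1) − 2·(0) − (-2) − 2·(2) − (0) = -1
  T: −[μ]_T − 2·[f]_T − [ϕ]_T − 2·[ξ_2]_T − [t]_T = −(-1) − 2·(-1) − (2) − 2·(-2) − (1) = 4
Net dimensions [M L⁻¹ T⁴] ≠ [1] — not dimensionless.

no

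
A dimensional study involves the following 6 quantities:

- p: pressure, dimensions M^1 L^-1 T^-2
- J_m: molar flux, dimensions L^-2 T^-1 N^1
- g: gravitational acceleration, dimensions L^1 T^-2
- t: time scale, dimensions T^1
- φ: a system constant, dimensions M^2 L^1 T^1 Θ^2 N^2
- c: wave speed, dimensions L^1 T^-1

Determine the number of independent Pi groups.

There are 6 variables and 5 base dimensions (M, L, T, Θ, N).
The dimension matrix has rank 5.
Independent dimensionless groups: 6 − 5 = 1.

1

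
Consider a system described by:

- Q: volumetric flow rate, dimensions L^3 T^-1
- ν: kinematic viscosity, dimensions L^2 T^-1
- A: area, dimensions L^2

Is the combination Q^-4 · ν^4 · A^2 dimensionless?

yes

Sum the exponent of each base dimension across the product:
  L: −4·[Q]_L + 4·[ν]_L + 2·[A]_L = −4·(3) + 4·(2) + 2·(2) = 0
  T: −4·[Q]_T + 4·[ν]_T + 2·[A]_T = −4·(-1) + 4·(-1) + 2·(0) = 0
All base exponents vanish — dimensionless.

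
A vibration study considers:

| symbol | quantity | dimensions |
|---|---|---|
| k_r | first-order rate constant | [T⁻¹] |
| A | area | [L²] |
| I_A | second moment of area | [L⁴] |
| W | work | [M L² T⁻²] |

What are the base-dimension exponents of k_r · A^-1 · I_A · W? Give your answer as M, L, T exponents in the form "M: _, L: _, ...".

M: 1, L: 4, T: -3

Collect each base-dimension exponent across the product:
  M: (0) − (0) + (0) + (1) = 1
  L: (0) − (2) + (4) + (2) = 4
  T: (-1) − (0) + (0) + (-2) = -3
So the dimensions are [M L⁴ T⁻³].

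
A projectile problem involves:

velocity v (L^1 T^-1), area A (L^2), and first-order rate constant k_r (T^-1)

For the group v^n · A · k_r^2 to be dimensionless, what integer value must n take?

Balance the L exponent: (1)·n from v, plus (2) + 2·(0) = 2 from the rest, must sum to zero.
n + 2 = 0, so n = -2.

-2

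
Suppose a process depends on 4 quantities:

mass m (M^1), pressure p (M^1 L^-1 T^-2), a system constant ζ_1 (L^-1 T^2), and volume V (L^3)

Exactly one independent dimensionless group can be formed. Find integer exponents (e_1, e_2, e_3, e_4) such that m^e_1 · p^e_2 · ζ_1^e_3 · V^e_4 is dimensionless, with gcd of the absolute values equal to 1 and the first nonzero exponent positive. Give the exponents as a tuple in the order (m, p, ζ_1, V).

M: e_1·(1) + e_2·(1) + e_3·(0) + e_4·(0) = 0
L: e_1·(0) + e_2·(-1) + e_3·(-1) + e_4·(3) = 0
T: e_1·(0) + e_2·(-2) + e_3·(2) + e_4·(0) = 0
Solving this homogeneous linear system for the smallest-integer solution (first nonzero entry positive) gives (3, -3, -3, -2).

(3, -3, -3, -2)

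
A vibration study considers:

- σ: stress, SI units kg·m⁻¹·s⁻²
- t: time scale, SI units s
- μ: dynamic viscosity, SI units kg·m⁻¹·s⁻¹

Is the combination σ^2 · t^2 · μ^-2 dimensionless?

yes

Sum the exponent of each base dimension across the product:
  M: 2·[σ]_M + 2·[t]_M − 2·[μ]_M = 2·(1) + 2·(0) − 2·(1) = 0
  L: 2·[σ]_L + 2·[t]_L − 2·[μ]_L = 2·(-1) + 2·(0) − 2·(-1) = 0
  T: 2·[σ]_T + 2·[t]_T − 2·[μ]_T = 2·(-2) + 2·(1) − 2·(-1) = 0
All base exponents vanish — dimensionless.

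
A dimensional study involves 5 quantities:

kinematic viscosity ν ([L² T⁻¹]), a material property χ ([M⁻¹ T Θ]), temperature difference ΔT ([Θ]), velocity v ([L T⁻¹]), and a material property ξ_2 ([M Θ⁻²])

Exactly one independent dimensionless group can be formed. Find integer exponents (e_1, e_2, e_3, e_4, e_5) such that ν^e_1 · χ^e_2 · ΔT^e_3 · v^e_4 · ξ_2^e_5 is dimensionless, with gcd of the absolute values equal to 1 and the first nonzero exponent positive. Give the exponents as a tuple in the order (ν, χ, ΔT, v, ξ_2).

M: e_1·(0) + e_2·(-1) + e_3·(0) + e_4·(0) + e_5·(1) = 0
L: e_1·(2) + e_2·(0) + e_3·(0) + e_4·(1) + e_5·(0) = 0
T: e_1·(-1) + e_2·(1) + e_3·(0) + e_4·(-1) + e_5·(0) = 0
Θ: e_1·(0) + e_2·(1) + e_3·(1) + e_4·(0) + e_5·(-2) = 0
Solving this homogeneous linear system for the smallest-integer solution (first nonzero entry positive) gives (1, -1, -1, -2, -1).

(1, -1, -1, -2, -1)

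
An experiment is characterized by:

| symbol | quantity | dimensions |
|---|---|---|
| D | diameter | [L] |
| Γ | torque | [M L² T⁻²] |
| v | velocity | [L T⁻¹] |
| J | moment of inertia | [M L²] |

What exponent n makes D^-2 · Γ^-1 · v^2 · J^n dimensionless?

Balance the M exponent: (1)·n from J, plus −2·(0) − (1) + 2·(0) = -1 from the rest, must sum to zero.
n − 1 = 0, so n = 1.

1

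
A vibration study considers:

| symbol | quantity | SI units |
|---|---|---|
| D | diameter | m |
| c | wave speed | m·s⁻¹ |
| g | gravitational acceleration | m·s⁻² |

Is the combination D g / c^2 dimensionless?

yes

Sum the exponent of each base dimension across the product:
  M: [D]_M − 2·[c]_M + [g]_M = (0) − 2·(0) + (0) = 0
  L: [D]_L − 2·[c]_L + [g]_L = (1) − 2·(1) + (1) = 0
  T: [D]_T − 2·[c]_T + [g]_T = (0) − 2·(-1) + (-2) = 0
  I: [D]_I − 2·[c]_I + [g]_I = (0) − 2·(0) + (0) = 0
All base exponents vanish — dimensionless.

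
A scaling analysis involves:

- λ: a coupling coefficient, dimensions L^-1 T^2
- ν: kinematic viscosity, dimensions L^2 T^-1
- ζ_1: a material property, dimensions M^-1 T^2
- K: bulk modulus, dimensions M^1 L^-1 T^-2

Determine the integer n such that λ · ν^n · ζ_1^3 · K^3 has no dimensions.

Balance the L exponent: (2)·n from ν, plus (-1) + 3·(0) + 3·(-1) = -4 from the rest, must sum to zero.
2n − 4 = 0, so n = 2.

2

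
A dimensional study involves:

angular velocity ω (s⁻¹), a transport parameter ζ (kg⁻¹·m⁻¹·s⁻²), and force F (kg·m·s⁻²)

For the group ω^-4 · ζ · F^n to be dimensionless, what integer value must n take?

1

Balance the M exponent: (1)·n from F, plus −4·(0) + (-1) = -1 from the rest, must sum to zero.
n − 1 = 0, so n = 1.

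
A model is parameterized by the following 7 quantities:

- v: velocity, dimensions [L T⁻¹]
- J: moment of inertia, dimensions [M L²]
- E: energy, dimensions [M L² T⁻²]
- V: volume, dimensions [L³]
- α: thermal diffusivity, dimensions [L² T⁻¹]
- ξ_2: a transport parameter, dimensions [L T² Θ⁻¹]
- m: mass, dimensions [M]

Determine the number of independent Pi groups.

3

There are 7 variables and 4 base dimensions (M, L, T, Θ).
The dimension matrix has rank 4.
Independent dimensionless groups: 7 − 4 = 3.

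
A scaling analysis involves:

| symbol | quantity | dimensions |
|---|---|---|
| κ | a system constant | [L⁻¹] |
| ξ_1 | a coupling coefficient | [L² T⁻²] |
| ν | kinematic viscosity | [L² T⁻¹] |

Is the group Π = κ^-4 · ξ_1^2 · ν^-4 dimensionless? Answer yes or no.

yes

Sum the exponent of each base dimension across the product:
  L: −4·[κ]_L + 2·[ξ_1]_L − 4·[ν]_L = −4·(-1) + 2·(2) − 4·(2) = 0
  T: −4·[κ]_T + 2·[ξ_1]_T − 4·[ν]_T = −4·(0) + 2·(-2) − 4·(-1) = 0
All base exponents vanish — dimensionless.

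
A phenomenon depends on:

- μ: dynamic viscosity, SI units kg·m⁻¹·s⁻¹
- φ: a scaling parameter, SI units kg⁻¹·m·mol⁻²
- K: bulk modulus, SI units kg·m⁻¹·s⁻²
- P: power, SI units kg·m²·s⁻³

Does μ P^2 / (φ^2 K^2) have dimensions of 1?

no

Sum the exponent of each base dimension across the product:
  M: [μ]_M − 2·[φ]_M − 2·[K]_M + 2·[P]_M = (1) − 2·(-1) − 2·(1) + 2·(1) = 3
  L: [μ]_L − 2·[φ]_L − 2·[K]_L + 2·[P]_L = (-1) − 2·(1) − 2·(-1) + 2·(2) = 3
  T: [μ]_T − 2·[φ]_T − 2·[K]_T + 2·[P]_T = (-1) − 2·(0) − 2·(-2) + 2·(-3) = -3
  N: [μ]_N − 2·[φ]_N − 2·[K]_N + 2·[P]_N = (0) − 2·(-2) − 2·(0) + 2·(0) = 4
Net dimensions [M³ L³ T⁻³ N⁴] ≠ [1] — not dimensionless.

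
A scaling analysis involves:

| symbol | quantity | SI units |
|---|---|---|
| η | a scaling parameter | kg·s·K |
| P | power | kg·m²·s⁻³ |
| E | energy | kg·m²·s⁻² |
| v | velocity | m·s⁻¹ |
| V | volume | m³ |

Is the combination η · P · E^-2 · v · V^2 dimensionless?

no

Sum the exponent of each base dimension across the product:
  M: [η]_M + [P]_M − 2·[E]_M + [v]_M + 2·[V]_M = (1) + (1) − 2·(1) + (0) + 2·(0) = 0
  L: [η]_L + [P]_L − 2·[E]_L + [v]_L + 2·[V]_L = (0) + (2) − 2·(2) + (1) + 2·(3) = 5
  T: [η]_T + [P]_T − 2·[E]_T + [v]_T + 2·[V]_T = (1) + (-3) − 2·(-2) + (-1) + 2·(0) = 1
  Θ: [η]_Θ + [P]_Θ − 2·[E]_Θ + [v]_Θ + 2·[V]_Θ = (1) + (0) − 2·(0) + (0) + 2·(0) = 1
Net dimensions [L⁵ T Θ] ≠ [1] — not dimensionless.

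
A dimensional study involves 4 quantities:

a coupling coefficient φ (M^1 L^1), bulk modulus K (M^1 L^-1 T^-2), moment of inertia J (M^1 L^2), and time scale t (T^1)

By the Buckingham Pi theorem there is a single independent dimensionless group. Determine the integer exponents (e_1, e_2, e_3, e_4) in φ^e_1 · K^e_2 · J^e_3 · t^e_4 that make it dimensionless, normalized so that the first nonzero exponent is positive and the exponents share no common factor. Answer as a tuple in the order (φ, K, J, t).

(3, -1, -2, -2)

M: e_1·(1) + e_2·(1) + e_3·(1) + e_4·(0) = 0
L: e_1·(1) + e_2·(-1) + e_3·(2) + e_4·(0) = 0
T: e_1·(0) + e_2·(-2) + e_3·(0) + e_4·(1) = 0
Solving this homogeneous linear system for the smallest-integer solution (first nonzero entry positive) gives (3, -1, -2, -2).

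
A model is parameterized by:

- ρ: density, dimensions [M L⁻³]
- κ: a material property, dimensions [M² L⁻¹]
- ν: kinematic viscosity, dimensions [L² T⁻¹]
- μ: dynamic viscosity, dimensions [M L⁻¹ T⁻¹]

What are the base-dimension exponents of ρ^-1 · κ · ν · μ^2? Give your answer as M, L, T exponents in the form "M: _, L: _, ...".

Collect each base-dimension exponent across the product:
  M: −(1) + (2) + (0) + 2·(1) = 3
  L: −(-3) + (-1) + (2) + 2·(-1) = 2
  T: −(0) + (0) + (-1) + 2·(-1) = -3
So the dimensions are [M³ L² T⁻³].

M: 3, L: 2, T: -3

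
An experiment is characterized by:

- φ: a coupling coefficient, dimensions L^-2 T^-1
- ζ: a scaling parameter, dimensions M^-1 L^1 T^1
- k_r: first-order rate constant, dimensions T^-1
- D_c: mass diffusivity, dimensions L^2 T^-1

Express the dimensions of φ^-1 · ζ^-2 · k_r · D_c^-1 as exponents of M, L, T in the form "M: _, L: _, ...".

M: 2, L: -2, T: -1

Collect each base-dimension exponent across the product:
  M: −(0) − 2·(-1) + (0) − (0) = 2
  L: −(-2) − 2·(1) + (0) − (2) = -2
  T: −(-1) − 2·(1) + (-1) − (-1) = -1
So the dimensions are [M² L⁻² T⁻¹].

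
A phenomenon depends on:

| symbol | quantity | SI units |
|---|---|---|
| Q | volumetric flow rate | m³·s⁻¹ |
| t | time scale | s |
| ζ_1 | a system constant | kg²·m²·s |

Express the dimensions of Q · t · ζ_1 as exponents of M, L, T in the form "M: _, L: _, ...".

M: 2, L: 5, T: 1

Collect each base-dimension exponent across the product:
  M: (0) + (0) + (2) = 2
  L: (3) + (0) + (2) = 5
  T: (-1) + (1) + (1) = 1
So the dimensions are [M² L⁵ T].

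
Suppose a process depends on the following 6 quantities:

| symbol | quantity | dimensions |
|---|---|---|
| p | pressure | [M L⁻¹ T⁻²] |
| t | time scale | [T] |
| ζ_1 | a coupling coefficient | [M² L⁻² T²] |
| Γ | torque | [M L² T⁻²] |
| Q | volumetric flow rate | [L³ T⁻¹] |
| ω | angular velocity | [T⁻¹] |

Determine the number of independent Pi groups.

3

There are 6 variables and 3 base dimensions (M, L, T).
The dimension matrix has rank 3.
Independent dimensionless groups: 6 − 3 = 3.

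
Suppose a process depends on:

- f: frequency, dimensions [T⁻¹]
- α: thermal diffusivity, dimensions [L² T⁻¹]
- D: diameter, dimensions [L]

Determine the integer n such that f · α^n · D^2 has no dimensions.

Balance the L exponent: (2)·n from α, plus (0) + 2·(1) = 2 from the rest, must sum to zero.
2n + 2 = 0, so n = -1.

-1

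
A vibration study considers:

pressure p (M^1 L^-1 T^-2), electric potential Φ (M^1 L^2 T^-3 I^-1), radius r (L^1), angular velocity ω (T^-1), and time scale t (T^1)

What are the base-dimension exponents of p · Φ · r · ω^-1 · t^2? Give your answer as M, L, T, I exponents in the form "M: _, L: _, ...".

M: 2, L: 2, T: -2, I: -1

Collect each base-dimension exponent across the product:
  M: (1) + (1) + (0) − (0) + 2·(0) = 2
  L: (-1) + (2) + (1) − (0) + 2·(0) = 2
  T: (-2) + (-3) + (0) − (-1) + 2·(1) = -2
  I: (0) + (-1) + (0) − (0) + 2·(0) = -1
So the dimensions are [M² L² T⁻² I⁻¹].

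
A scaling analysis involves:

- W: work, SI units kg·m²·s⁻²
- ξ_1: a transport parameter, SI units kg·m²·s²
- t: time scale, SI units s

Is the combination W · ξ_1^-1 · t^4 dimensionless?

Sum the exponent of each base dimension across the product:
  M: [W]_M − [ξ_1]_M + 4·[t]_M = (1) − (1) + 4·(0) = 0
  L: [W]_L − [ξ_1]_L + 4·[t]_L = (2) − (2) + 4·(0) = 0
  T: [W]_T − [ξ_1]_T + 4·[t]_T = (-2) − (2) + 4·(1) = 0
All base exponents vanish — dimensionless.

yes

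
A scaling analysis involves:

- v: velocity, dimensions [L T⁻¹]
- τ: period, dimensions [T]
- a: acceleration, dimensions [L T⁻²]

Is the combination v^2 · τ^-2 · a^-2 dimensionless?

yes

Sum the exponent of each base dimension across the product:
  M: 2·[v]_M − 2·[τ]_M − 2·[a]_M = 2·(0) − 2·(0) − 2·(0) = 0
  L: 2·[v]_L − 2·[τ]_L − 2·[a]_L = 2·(1) − 2·(0) − 2·(1) = 0
  T: 2·[v]_T − 2·[τ]_T − 2·[a]_T = 2·(-1) − 2·(1) − 2·(-2) = 0
All base exponents vanish — dimensionless.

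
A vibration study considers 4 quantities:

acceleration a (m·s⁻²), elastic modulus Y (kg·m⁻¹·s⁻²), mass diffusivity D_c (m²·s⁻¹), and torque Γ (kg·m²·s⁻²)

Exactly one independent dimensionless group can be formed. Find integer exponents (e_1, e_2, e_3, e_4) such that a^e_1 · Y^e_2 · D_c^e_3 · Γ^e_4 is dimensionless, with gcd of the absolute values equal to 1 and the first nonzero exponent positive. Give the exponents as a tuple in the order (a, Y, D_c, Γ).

M: e_1·(0) + e_2·(1) + e_3·(0) + e_4·(1) = 0
L: e_1·(1) + e_2·(-1) + e_3·(2) + e_4·(2) = 0
T: e_1·(-2) + e_2·(-2) + e_3·(-1) + e_4·(-2) = 0
Solving this homogeneous linear system for the smallest-integer solution (first nonzero entry positive) gives (1, -1, -2, 1).

(1, -1, -2, 1)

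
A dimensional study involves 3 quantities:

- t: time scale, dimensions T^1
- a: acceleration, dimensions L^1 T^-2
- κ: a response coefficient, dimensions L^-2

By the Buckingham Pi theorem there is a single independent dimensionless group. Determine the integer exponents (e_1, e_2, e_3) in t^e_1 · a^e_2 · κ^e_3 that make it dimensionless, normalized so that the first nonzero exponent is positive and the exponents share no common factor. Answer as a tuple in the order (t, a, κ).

(4, 2, 1)

L: e_1·(0) + e_2·(1) + e_3·(-2) = 0
T: e_1·(1) + e_2·(-2) + e_3·(0) = 0
Solving this homogeneous linear system for the smallest-integer solution (first nonzero entry positive) gives (4, 2, 1).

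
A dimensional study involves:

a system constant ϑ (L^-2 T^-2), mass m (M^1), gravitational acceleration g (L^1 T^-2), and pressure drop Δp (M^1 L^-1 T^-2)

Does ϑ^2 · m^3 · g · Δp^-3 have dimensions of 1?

yes

Sum the exponent of each base dimension across the product:
  M: 2·[ϑ]_M + 3·[m]_M + [g]_M − 3·[Δp]_M = 2·(0) + 3·(1) + (0) − 3·(1) = 0
  L: 2·[ϑ]_L + 3·[m]_L + [g]_L − 3·[Δp]_L = 2·(-2) + 3·(0) + (1) − 3·(-1) = 0
  T: 2·[ϑ]_T + 3·[m]_T + [g]_T − 3·[Δp]_T = 2·(-2) + 3·(0) + (-2) − 3·(-2) = 0
  Θ: 2·[ϑ]_Θ + 3·[m]_Θ + [g]_Θ − 3·[Δp]_Θ = 2·(0) + 3·(0) + (0) − 3·(0) = 0
All base exponents vanish — dimensionless.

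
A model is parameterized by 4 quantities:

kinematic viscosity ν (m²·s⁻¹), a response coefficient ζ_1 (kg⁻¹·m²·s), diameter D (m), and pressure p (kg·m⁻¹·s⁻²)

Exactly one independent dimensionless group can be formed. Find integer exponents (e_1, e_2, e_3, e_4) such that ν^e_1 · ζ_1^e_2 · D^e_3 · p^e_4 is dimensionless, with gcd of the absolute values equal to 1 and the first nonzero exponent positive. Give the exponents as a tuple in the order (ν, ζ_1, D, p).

(1, -1, -1, -1)

M: e_1·(0) + e_2·(-1) + e_3·(0) + e_4·(1) = 0
L: e_1·(2) + e_2·(2) + e_3·(1) + e_4·(-1) = 0
T: e_1·(-1) + e_2·(1) + e_3·(0) + e_4·(-2) = 0
Solving this homogeneous linear system for the smallest-integer solution (first nonzero entry positive) gives (1, -1, -1, -1).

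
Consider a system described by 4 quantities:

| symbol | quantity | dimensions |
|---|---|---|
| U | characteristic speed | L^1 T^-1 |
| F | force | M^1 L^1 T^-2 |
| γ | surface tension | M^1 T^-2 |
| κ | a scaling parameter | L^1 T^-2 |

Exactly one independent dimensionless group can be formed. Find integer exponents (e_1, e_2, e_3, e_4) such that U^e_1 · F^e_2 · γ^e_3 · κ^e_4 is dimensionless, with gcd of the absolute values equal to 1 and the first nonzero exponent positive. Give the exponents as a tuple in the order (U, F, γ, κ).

M: e_1·(0) + e_2·(1) + e_3·(1) + e_4·(0) = 0
L: e_1·(1) + e_2·(1) + e_3·(0) + e_4·(1) = 0
T: e_1·(-1) + e_2·(-2) + e_3·(-2) + e_4·(-2) = 0
Solving this homogeneous linear system for the smallest-integer solution (first nonzero entry positive) gives (2, -1, 1, -1).

(2, -1, 1, -1)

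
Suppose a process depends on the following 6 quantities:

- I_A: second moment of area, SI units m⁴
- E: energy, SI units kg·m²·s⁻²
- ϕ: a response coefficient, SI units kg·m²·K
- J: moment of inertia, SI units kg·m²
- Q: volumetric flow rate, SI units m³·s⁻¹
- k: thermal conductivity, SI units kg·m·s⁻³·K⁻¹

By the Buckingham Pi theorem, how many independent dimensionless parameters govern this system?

2

There are 6 variables and 4 base dimensions (M, L, T, Θ).
The dimension matrix has rank 4.
Independent dimensionless groups: 6 − 4 = 2.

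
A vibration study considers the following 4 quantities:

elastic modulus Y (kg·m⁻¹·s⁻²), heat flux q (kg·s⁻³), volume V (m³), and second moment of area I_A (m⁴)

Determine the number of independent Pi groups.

There are 4 variables and 3 base dimensions (M, L, T).
The dimension matrix has rank 3.
Independent dimensionless groups: 4 − 3 = 1.

1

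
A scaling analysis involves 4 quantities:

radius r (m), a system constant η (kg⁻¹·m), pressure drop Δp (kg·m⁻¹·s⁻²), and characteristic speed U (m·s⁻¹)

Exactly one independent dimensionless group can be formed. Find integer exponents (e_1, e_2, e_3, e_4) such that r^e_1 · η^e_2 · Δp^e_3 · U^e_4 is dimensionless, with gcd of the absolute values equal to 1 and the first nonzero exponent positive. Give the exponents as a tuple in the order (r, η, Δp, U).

M: e_1·(0) + e_2·(-1) + e_3·(1) + e_4·(0) = 0
L: e_1·(1) + e_2·(1) + e_3·(-1) + e_4·(1) = 0
T: e_1·(0) + e_2·(0) + e_3·(-2) + e_4·(-1) = 0
Solving this homogeneous linear system for the smallest-integer solution (first nonzero entry positive) gives (2, 1, 1, -2).

(2, 1, 1, -2)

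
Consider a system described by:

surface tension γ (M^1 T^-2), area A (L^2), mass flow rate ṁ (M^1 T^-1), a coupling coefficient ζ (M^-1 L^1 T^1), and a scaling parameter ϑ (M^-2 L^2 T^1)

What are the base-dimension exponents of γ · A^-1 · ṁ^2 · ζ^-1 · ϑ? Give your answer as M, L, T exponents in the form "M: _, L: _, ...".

M: 2, L: -1, T: -4

Collect each base-dimension exponent across the product:
  M: (1) − (0) + 2·(1) − (-1) + (-2) = 2
  L: (0) − (2) + 2·(0) − (1) + (2) = -1
  T: (-2) − (0) + 2·(-1) − (1) + (1) = -4
So the dimensions are [M² L⁻¹ T⁻⁴].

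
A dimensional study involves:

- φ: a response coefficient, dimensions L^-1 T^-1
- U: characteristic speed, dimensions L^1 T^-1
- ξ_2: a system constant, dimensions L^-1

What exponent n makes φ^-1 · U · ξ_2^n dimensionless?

2

Balance the L exponent: (-1)·n from ξ_2, plus −(-1) + (1) = 2 from the rest, must sum to zero.
−n + 2 = 0, so n = 2.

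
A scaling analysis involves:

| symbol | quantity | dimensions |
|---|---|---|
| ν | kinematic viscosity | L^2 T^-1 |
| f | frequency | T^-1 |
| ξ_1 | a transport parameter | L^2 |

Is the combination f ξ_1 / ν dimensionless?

yes

Sum the exponent of each base dimension across the product:
  M: −[ν]_M + [f]_M + [ξ_1]_M = −(0) + (0) + (0) = 0
  L: −[ν]_L + [f]_L + [ξ_1]_L = −(2) + (0) + (2) = 0
  T: −[ν]_T + [f]_T + [ξ_1]_T = −(-1) + (-1) + (0) = 0
All base exponents vanish — dimensionless.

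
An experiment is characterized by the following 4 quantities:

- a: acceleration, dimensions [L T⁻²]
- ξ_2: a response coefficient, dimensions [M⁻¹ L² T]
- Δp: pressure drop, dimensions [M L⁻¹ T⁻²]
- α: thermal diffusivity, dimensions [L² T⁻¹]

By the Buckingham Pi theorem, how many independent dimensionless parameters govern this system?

There are 4 variables and 3 base dimensions (M, L, T).
The dimension matrix has rank 3.
Independent dimensionless groups: 4 − 3 = 1.

1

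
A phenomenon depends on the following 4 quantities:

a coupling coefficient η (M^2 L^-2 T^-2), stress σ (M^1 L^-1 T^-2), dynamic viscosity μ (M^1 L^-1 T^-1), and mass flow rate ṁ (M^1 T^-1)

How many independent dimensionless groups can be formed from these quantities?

1

There are 4 variables and 3 base dimensions (M, L, T).
The dimension matrix has rank 3.
Independent dimensionless groups: 4 − 3 = 1.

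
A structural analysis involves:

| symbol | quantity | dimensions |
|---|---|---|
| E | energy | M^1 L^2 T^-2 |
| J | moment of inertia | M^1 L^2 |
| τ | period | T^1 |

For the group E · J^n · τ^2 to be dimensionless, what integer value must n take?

Balance the M exponent: (1)·n from J, plus (1) + 2·(0) = 1 from the rest, must sum to zero.
n + 1 = 0, so n = -1.

-1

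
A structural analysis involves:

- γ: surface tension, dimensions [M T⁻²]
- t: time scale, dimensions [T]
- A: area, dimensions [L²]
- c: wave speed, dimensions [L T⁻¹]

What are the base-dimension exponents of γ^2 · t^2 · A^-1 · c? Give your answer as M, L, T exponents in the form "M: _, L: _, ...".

M: 2, L: -1, T: -3

Collect each base-dimension exponent across the product:
  M: 2·(1) + 2·(0) − (0) + (0) = 2
  L: 2·(0) + 2·(0) − (2) + (1) = -1
  T: 2·(-2) + 2·(1) − (0) + (-1) = -3
So the dimensions are [M² L⁻¹ T⁻³].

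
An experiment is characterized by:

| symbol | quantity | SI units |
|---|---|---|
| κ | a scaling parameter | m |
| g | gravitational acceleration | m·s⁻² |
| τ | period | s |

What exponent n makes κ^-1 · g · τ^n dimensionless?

Balance the T exponent: (1)·n from τ, plus −(0) + (-2) = -2 from the rest, must sum to zero.
n − 2 = 0, so n = 2.

2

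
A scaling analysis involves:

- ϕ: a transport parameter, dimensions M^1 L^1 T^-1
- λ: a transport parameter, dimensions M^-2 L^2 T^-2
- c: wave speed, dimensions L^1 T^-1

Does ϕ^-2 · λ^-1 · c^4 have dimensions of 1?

Sum the exponent of each base dimension across the product:
  M: −2·[ϕ]_M − [λ]_M + 4·[c]_M = −2·(1) − (-2) + 4·(0) = 0
  L: −2·[ϕ]_L − [λ]_L + 4·[c]_L = −2·(1) − (2) + 4·(1) = 0
  T: −2·[ϕ]_T − [λ]_T + 4·[c]_T = −2·(-1) − (-2) + 4·(-1) = 0
All base exponents vanish — dimensionless.

yes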